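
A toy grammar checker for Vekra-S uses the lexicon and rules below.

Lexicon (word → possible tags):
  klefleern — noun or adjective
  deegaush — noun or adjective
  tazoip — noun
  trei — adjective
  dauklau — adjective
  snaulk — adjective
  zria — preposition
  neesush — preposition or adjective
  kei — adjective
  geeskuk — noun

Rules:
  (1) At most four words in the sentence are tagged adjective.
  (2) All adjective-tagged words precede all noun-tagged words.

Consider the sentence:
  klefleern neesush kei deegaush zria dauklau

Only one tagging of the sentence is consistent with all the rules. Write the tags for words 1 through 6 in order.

Candidates per position — 1:klefleern {noun,adjective}; 2:neesush {preposition,adjective}; 3:kei {adjective}; 4:deegaush {noun,adjective}; 5:zria {preposition}; 6:dauklau {adjective}.
Position 1: noun is ruled out by rule 2; that leaves adjective.
Position 4: noun is ruled out by rule 2; that leaves adjective.
Position 2: adjective is ruled out by rule 1; that leaves preposition.
That leaves exactly one tagging: adjective preposition adjective adjective preposition adjective.
Verifying each rule — rule 1 ok; rule 2 ok.

adjective preposition adjective adjective preposition adjective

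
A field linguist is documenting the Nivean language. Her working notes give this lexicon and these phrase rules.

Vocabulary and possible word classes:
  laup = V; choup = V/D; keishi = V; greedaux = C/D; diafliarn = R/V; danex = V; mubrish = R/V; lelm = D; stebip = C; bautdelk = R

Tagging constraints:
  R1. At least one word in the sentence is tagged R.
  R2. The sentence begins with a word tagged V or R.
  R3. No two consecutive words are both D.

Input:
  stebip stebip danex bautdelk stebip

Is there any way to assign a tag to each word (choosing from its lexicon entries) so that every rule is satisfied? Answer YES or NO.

NO

Candidates per position — 1:stebip {C}; 2:stebip {C}; 3:danex {V}; 4:bautdelk {R}; 5:stebip {C}.
Rule 2 cannot be satisfied by any choice of tags from the lexicon.
So there is no consistent tagging.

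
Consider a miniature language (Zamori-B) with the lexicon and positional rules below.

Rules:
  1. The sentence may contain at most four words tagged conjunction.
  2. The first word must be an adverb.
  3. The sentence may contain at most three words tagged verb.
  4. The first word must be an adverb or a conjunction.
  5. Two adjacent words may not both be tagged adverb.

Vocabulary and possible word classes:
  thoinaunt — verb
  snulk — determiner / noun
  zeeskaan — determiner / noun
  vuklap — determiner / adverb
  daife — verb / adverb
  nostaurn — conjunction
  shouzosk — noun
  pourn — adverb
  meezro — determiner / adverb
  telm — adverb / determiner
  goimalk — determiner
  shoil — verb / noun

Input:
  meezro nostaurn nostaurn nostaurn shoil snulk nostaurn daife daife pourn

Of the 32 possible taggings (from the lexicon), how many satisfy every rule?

8

Candidates per position — 1:meezro {determiner,adverb}; 2:nostaurn {conjunction}; 3:nostaurn {conjunction}; 4:nostaurn {conjunction}; 5:shoil {verb,noun}; 6:snulk {determiner,noun}; 7:nostaurn {conjunction}; 8:daife {verb,adverb}; 9:daife {verb,adverb}; 10:pourn {adverb}.
There are 32 candidate sequences in total.
Checking each against the rules leaves 8 sequences.
Count = 8.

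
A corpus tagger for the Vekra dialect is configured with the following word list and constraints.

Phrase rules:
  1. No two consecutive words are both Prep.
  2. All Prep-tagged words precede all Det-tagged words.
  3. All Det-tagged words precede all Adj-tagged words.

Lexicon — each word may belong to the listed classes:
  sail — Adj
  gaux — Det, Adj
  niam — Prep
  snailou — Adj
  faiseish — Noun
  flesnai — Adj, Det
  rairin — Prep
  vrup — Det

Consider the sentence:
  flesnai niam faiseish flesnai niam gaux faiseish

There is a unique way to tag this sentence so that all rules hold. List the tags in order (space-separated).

Adj Prep Noun Adj Prep Adj Noun

Candidates per position — 1:flesnai {Adj,Det}; 2:niam {Prep}; 3:faiseish {Noun}; 4:flesnai {Adj,Det}; 5:niam {Prep}; 6:gaux {Det,Adj}; 7:faiseish {Noun}.
At position 1, choosing Det makes rule 2 impossible to satisfy; hence Adj.
At position 4, choosing Det makes rule 2 impossible to satisfy; hence Adj.
At position 6, choosing Det makes rule 3 impossible to satisfy; hence Adj.
That leaves exactly one tagging: Adj Prep Noun Adj Prep Adj Noun.
Check: rule 1 satisfied; rule 2 satisfied; rule 3 satisfied.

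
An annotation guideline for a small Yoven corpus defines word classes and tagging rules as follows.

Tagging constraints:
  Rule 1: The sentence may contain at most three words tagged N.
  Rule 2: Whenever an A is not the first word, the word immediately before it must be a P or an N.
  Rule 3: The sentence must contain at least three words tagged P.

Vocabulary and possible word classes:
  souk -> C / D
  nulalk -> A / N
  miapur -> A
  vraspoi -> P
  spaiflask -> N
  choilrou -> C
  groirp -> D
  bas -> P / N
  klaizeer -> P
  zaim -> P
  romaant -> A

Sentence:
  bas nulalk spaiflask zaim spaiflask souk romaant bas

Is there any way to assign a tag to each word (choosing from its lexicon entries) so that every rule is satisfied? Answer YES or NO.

Candidates per position — 1:bas {P,N}; 2:nulalk {A,N}; 3:spaiflask {N}; 4:zaim {P}; 5:spaiflask {N}; 6:souk {C,D}; 7:romaant {A}; 8:bas {P,N}.
Rule 2 cannot be satisfied by any choice of tags from the lexicon.
So there is no consistent tagging.

NO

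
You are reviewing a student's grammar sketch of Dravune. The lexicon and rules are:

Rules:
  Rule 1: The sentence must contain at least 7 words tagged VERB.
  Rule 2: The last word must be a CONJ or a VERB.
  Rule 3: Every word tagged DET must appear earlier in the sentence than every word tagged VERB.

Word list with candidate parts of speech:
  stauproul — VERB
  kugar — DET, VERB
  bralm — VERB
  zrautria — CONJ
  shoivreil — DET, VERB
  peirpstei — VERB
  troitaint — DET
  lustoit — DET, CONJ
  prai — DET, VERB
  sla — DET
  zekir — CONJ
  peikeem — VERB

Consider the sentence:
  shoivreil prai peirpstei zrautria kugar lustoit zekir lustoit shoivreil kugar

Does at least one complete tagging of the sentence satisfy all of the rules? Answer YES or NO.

Candidates per position — 1:shoivreil {DET,VERB}; 2:prai {DET,VERB}; 3:peirpstei {VERB}; 4:zrautria {CONJ}; 5:kugar {DET,VERB}; 6:lustoit {DET,CONJ}; 7:zekir {CONJ}; 8:lustoit {DET,CONJ}; 9:shoivreil {DET,VERB}; 10:kugar {DET,VERB}.
Rule 1 cannot be satisfied by any choice of tags from the lexicon.
So there is no consistent tagging.

NO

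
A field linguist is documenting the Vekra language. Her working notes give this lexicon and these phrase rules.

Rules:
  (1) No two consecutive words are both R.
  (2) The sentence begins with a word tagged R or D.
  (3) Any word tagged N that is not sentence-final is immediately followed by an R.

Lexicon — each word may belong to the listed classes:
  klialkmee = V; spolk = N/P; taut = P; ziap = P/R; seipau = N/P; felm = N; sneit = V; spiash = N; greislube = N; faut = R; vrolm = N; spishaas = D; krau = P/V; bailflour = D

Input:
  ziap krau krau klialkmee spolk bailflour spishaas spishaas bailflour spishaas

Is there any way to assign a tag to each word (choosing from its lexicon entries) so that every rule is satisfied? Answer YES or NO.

YES

Candidates per position — 1:ziap {P,R}; 2:krau {P,V}; 3:krau {P,V}; 4:klialkmee {V}; 5:spolk {N,P}; 6:bailflour {D}; 7:spishaas {D}; 8:spishaas {D}; 9:bailflour {D}; 10:spishaas {D}.
One satisfying assignment: R V P V P D D D D D.
Verifying each rule — rule 1 holds; rule 2 holds; rule 3 holds.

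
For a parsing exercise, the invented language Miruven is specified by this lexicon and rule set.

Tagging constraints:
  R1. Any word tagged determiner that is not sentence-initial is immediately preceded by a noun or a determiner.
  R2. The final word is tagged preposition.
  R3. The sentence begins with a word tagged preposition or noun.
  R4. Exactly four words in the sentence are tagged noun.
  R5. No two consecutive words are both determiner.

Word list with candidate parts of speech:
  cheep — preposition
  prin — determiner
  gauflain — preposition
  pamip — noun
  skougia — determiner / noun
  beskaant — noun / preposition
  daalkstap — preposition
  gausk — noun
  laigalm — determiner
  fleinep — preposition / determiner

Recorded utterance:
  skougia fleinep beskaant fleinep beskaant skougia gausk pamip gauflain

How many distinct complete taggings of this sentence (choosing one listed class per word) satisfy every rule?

4

Candidates per position — 1:skougia {determiner,noun}; 2:fleinep {preposition,determiner}; 3:beskaant {noun,preposition}; 4:fleinep {preposition,determiner}; 5:beskaant {noun,preposition}; 6:skougia {determiner,noun}; 7:gausk {noun}; 8:pamip {noun}; 9:gauflain {preposition}.
There are 64 candidate sequences in total.
The sequences that satisfy every rule: noun preposition preposition preposition noun determiner noun noun preposition; noun preposition preposition preposition preposition noun noun noun preposition; noun determiner preposition preposition noun determiner noun noun preposition; noun determiner preposition preposition preposition noun noun noun preposition.
Count = 4.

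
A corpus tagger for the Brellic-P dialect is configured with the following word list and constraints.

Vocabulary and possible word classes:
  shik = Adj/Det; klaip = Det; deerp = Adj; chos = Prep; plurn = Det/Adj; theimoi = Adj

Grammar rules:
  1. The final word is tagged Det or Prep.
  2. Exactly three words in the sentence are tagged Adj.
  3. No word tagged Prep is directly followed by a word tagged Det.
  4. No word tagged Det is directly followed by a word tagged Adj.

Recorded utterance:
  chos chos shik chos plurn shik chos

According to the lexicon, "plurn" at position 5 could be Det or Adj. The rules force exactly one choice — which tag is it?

Adj

Candidates per position — 1:chos {Prep}; 2:chos {Prep}; 3:shik {Adj,Det}; 4:chos {Prep}; 5:plurn {Det,Adj}; 6:shik {Adj,Det}; 7:chos {Prep}.
Position 3: Det is ruled out by rule 2; that leaves Adj.
Position 5: Det is ruled out by rule 2; that leaves Adj.
Position 6: Det is ruled out by rule 2; that leaves Adj.
So the tagging must be: Prep Prep Adj Prep Adj Adj Prep.
Verifying each rule — rule 1 ok; rule 2 ok; rule 3 ok; rule 4 ok.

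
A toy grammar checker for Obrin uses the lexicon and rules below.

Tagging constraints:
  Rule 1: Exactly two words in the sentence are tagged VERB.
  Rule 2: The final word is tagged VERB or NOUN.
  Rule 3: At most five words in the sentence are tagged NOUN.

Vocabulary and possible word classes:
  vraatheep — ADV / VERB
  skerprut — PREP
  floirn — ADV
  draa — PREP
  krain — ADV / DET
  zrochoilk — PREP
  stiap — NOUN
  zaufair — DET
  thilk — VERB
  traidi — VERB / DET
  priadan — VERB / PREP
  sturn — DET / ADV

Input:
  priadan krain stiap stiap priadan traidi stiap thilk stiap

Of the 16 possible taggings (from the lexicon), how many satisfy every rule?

Candidates per position — 1:priadan {VERB,PREP}; 2:krain {ADV,DET}; 3:stiap {NOUN}; 4:stiap {NOUN}; 5:priadan {VERB,PREP}; 6:traidi {VERB,DET}; 7:stiap {NOUN}; 8:thilk {VERB}; 9:stiap {NOUN}.
There are 16 candidate sequences in total.
Checking each against the rules leaves 6 sequences.
Count = 6.

6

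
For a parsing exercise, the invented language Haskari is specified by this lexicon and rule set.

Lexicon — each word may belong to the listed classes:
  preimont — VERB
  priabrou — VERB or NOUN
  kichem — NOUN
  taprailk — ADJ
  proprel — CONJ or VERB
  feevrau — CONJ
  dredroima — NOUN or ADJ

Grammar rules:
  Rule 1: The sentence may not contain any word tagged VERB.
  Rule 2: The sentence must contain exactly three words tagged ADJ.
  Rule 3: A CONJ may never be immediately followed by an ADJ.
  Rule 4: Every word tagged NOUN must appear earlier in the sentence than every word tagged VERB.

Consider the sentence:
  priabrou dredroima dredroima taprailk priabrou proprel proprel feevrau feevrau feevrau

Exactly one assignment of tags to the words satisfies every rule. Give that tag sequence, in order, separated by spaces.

NOUN ADJ ADJ ADJ NOUN CONJ CONJ CONJ CONJ CONJ

Candidates per position — 1:priabrou {VERB,NOUN}; 2:dredroima {NOUN,ADJ}; 3:dredroima {NOUN,ADJ}; 4:taprailk {ADJ}; 5:priabrou {VERB,NOUN}; 6:proprel {CONJ,VERB}; 7:proprel {CONJ,VERB}; 8:feevrau {CONJ}; 9:feevrau {CONJ}; 10:feevrau {CONJ}.
Position 1: VERB is ruled out by rule 1; that leaves NOUN.
Position 2: NOUN is ruled out by rule 2; that leaves ADJ.
Position 3: NOUN is ruled out by rule 2; that leaves ADJ.
Position 5: VERB is ruled out by rule 1; that leaves NOUN.
Position 6: VERB is ruled out by rule 1; that leaves CONJ.
Position 7: VERB is ruled out by rule 1; that leaves CONJ.
The only consistent sequence is: NOUN ADJ ADJ ADJ NOUN CONJ CONJ CONJ CONJ CONJ.
Verifying each rule — rule 1 ok; rule 2 ok; rule 3 ok; rule 4 ok.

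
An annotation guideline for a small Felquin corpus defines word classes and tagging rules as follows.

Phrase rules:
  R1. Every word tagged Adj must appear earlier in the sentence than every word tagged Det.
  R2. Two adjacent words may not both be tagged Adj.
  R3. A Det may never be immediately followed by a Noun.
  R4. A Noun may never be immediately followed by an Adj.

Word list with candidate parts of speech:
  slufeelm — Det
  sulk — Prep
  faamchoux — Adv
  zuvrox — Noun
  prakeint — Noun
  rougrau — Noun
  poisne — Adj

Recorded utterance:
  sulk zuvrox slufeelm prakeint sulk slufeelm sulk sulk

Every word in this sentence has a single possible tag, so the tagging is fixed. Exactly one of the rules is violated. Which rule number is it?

Fixed tagging: Prep Noun Det Noun Prep Det Prep Prep.
Checking each rule: R1 holds, R2 holds, R3 violated, R4 holds.
Only rule 3 fails.

3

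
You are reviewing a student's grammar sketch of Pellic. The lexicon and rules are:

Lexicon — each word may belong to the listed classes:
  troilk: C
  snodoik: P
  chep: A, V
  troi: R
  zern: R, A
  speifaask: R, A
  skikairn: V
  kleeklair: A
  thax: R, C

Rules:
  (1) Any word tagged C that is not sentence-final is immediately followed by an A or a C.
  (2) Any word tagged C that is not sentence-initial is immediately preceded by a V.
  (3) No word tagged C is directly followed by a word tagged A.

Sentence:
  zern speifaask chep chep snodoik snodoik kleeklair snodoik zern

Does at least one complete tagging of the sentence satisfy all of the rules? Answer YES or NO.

Candidates per position — 1:zern {R,A}; 2:speifaask {R,A}; 3:chep {A,V}; 4:chep {A,V}; 5:snodoik {P}; 6:snodoik {P}; 7:kleeklair {A}; 8:snodoik {P}; 9:zern {R,A}.
One satisfying assignment: R A V V P P A P A.
Verifying each rule — rule 1 ok; rule 2 ok; rule 3 ok.

YES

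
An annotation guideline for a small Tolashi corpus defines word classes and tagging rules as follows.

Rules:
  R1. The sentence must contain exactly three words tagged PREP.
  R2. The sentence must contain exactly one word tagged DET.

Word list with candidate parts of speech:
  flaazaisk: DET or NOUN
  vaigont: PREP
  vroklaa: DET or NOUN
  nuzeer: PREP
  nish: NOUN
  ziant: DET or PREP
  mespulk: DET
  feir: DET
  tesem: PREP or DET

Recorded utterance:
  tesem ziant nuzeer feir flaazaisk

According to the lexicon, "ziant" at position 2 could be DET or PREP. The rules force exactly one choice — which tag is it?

PREP

Candidates per position — 1:tesem {PREP,DET}; 2:ziant {DET,PREP}; 3:nuzeer {PREP}; 4:feir {DET}; 5:flaazaisk {DET,NOUN}.
Position 1: tagging it DET would leave rule 1 unsatisfiable, so it must be PREP.
Position 2: tagging it DET would leave rule 1 unsatisfiable, so it must be PREP.
Position 5: tagging it DET would leave rule 2 unsatisfiable, so it must be NOUN.
That leaves exactly one tagging: PREP PREP PREP DET NOUN.
Checking: rule 1 holds; rule 2 holds.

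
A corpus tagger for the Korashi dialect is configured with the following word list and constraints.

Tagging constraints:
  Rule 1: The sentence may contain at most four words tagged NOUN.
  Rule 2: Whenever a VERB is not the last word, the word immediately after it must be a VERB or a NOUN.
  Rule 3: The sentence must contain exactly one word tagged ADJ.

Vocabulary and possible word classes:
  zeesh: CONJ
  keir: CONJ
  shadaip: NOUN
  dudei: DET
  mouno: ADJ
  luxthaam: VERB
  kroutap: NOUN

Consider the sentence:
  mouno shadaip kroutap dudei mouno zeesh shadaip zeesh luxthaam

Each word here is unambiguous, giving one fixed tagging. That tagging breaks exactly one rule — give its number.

Fixed tagging: ADJ NOUN NOUN DET ADJ CONJ NOUN CONJ VERB.
Rule check: R1 ok, R2 ok, R3 fails.
Only rule 3 fails.

3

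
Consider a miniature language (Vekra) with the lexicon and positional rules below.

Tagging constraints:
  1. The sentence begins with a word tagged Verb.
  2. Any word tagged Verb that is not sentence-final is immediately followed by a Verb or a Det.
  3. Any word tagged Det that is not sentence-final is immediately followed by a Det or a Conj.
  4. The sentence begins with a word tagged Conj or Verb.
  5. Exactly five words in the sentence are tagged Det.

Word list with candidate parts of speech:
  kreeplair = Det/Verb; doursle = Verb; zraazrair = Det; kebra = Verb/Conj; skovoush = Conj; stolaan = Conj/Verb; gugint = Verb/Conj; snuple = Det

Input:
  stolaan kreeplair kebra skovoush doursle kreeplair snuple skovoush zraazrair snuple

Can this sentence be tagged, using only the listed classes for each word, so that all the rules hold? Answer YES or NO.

Candidates per position — 1:stolaan {Conj,Verb}; 2:kreeplair {Det,Verb}; 3:kebra {Verb,Conj}; 4:skovoush {Conj}; 5:doursle {Verb}; 6:kreeplair {Det,Verb}; 7:snuple {Det}; 8:skovoush {Conj}; 9:zraazrair {Det}; 10:snuple {Det}.
One satisfying assignment: Verb Det Conj Conj Verb Det Det Conj Det Det.
Checking: rule 1 ok; rule 2 ok; rule 3 ok; rule 4 ok; rule 5 ok.

YES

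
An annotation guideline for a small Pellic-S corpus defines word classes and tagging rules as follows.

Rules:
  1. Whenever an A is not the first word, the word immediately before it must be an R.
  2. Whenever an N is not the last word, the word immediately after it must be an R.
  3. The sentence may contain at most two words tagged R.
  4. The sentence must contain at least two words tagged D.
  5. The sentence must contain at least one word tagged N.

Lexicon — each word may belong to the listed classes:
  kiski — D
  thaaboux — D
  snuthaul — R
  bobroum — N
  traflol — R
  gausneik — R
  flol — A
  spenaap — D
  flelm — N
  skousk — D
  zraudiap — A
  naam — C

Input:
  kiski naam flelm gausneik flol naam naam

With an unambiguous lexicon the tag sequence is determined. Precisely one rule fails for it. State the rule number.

Fixed tagging: D C N R A C C.
Checking each rule: R1 pass, R2 pass, R3 pass, R4 fail, R5 pass.
Only rule 4 fails.

4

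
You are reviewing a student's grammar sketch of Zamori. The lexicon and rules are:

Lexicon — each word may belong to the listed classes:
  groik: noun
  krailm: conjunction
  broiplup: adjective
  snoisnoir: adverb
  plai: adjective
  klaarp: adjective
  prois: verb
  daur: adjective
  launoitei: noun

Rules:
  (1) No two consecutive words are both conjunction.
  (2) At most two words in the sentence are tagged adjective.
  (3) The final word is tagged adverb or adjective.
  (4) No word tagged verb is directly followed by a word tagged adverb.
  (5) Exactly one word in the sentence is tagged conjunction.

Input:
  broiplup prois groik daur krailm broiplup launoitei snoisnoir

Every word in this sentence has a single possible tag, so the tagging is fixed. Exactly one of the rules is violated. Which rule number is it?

2

Fixed tagging: adjective verb noun adjective conjunction adjective noun adverb.
Checking each rule: R1 ✓, R2 ✗, R3 ✓, R4 ✓, R5 ✓.
Only rule 2 fails.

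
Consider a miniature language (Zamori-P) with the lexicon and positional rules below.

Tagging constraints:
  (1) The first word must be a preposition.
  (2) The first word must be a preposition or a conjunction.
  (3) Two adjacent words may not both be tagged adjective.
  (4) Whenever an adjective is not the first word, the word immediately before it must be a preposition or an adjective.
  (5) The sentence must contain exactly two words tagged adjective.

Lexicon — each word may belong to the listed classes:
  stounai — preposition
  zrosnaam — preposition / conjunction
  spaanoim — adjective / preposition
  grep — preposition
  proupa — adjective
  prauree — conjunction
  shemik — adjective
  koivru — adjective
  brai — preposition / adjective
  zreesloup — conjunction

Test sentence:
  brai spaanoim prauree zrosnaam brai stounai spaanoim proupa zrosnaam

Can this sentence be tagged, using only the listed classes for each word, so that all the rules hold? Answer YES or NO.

YES

Candidates per position — 1:brai {preposition,adjective}; 2:spaanoim {adjective,preposition}; 3:prauree {conjunction}; 4:zrosnaam {preposition,conjunction}; 5:brai {preposition,adjective}; 6:stounai {preposition}; 7:spaanoim {adjective,preposition}; 8:proupa {adjective}; 9:zrosnaam {preposition,conjunction}.
One satisfying assignment: preposition adjective conjunction preposition preposition preposition preposition adjective conjunction.
Check: rule 1 ok; rule 2 ok; rule 3 ok; rule 4 ok; rule 5 ok.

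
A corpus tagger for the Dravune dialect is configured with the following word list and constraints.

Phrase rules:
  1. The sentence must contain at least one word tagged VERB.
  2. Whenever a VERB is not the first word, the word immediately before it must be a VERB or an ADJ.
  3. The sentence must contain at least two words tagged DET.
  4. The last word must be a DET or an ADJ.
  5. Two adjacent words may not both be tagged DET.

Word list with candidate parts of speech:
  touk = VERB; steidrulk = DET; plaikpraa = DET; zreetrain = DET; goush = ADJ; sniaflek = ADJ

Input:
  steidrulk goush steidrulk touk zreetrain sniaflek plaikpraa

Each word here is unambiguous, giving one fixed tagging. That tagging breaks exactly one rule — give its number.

2

Fixed tagging: DET ADJ DET VERB DET ADJ DET.
Rule check: R1 ✓, R2 ✗, R3 ✓, R4 ✓, R5 ✓.
Only rule 2 fails.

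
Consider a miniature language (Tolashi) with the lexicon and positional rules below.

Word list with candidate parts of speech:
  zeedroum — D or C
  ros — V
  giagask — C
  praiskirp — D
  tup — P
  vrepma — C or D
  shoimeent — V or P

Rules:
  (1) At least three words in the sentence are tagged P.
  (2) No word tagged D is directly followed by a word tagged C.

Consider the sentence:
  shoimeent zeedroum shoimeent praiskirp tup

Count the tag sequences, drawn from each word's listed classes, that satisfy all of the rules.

Candidates per position — 1:shoimeent {V,P}; 2:zeedroum {D,C}; 3:shoimeent {V,P}; 4:praiskirp {D}; 5:tup {P}.
There are 8 candidate sequences in total.
The sequences that satisfy every rule: P D P D P; P C P D P.
Count = 2.

2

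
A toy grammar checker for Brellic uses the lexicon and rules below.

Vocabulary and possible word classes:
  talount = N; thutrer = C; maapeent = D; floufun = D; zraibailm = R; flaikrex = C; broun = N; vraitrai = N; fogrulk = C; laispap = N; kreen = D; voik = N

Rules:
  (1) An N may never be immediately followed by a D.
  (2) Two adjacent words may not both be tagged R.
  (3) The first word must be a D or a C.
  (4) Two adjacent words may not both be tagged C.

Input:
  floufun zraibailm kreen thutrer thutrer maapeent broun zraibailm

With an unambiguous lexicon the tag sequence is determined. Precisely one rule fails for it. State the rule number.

Fixed tagging: D R D C C D N R.
Applying the rules: R1 holds, R2 holds, R3 holds, R4 violated.
Only rule 4 fails.

4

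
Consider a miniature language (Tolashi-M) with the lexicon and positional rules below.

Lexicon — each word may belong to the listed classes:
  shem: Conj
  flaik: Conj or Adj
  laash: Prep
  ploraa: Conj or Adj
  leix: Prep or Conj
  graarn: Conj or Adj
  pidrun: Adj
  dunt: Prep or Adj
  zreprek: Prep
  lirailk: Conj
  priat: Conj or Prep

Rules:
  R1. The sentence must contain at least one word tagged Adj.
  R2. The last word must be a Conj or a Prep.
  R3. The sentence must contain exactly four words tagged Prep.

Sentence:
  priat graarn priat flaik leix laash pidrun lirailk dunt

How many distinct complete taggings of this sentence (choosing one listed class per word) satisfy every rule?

12

Candidates per position — 1:priat {Conj,Prep}; 2:graarn {Conj,Adj}; 3:priat {Conj,Prep}; 4:flaik {Conj,Adj}; 5:leix {Prep,Conj}; 6:laash {Prep}; 7:pidrun {Adj}; 8:lirailk {Conj}; 9:dunt {Prep,Adj}.
There are 64 candidate sequences in total.
Checking each against the rules leaves 12 sequences.
Count = 12.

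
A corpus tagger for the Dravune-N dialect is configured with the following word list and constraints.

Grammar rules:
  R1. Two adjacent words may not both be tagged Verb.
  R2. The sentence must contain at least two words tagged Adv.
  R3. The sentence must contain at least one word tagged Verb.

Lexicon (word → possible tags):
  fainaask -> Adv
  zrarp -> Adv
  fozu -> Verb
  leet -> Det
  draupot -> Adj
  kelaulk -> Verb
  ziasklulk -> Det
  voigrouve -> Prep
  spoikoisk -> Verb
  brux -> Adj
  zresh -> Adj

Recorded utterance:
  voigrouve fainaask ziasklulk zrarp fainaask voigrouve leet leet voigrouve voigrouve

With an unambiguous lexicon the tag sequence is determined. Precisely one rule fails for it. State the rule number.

Fixed tagging: Prep Adv Det Adv Adv Prep Det Det Prep Prep.
Applying the rules: R1 holds, R2 holds, R3 violated.
Only rule 3 fails.

3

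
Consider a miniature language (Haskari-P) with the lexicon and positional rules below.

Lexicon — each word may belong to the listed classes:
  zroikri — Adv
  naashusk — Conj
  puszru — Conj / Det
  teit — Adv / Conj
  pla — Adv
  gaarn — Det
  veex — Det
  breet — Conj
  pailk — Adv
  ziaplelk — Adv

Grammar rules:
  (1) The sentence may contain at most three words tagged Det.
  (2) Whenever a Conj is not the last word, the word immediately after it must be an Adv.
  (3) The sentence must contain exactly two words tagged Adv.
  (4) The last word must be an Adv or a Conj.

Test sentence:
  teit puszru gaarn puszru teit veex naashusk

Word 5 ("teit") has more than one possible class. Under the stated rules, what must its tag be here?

Candidates per position — 1:teit {Adv,Conj}; 2:puszru {Conj,Det}; 3:gaarn {Det}; 4:puszru {Conj,Det}; 5:teit {Adv,Conj}; 6:veex {Det}; 7:naashusk {Conj}.
Position 1: tagging it Conj would leave rule 2 unsatisfiable, so it must be Adv.
Position 2: tagging it Conj would leave rule 2 unsatisfiable, so it must be Det.
Position 4: tagging it Det would leave rule 1 unsatisfiable, so it must be Conj.
Position 5: tagging it Conj would leave rule 2 unsatisfiable, so it must be Adv.
The unique satisfying tagging is: Adv Det Det Conj Adv Det Conj.
Rule-by-rule: rule 1 ✓; rule 2 ✓; rule 3 ✓; rule 4 ✓.

Adv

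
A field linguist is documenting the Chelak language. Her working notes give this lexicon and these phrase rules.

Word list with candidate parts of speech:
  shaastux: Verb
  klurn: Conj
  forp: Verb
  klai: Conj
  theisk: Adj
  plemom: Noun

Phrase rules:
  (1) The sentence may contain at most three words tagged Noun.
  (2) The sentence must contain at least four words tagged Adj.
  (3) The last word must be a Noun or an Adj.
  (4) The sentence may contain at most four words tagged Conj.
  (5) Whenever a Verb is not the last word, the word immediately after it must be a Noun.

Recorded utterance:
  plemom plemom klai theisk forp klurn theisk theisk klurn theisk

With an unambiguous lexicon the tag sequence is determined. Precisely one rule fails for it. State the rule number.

5

Fixed tagging: Noun Noun Conj Adj Verb Conj Adj Adj Conj Adj.
Applying the rules: R1 ✓, R2 ✓, R3 ✓, R4 ✓, R5 ✗.
Only rule 5 fails.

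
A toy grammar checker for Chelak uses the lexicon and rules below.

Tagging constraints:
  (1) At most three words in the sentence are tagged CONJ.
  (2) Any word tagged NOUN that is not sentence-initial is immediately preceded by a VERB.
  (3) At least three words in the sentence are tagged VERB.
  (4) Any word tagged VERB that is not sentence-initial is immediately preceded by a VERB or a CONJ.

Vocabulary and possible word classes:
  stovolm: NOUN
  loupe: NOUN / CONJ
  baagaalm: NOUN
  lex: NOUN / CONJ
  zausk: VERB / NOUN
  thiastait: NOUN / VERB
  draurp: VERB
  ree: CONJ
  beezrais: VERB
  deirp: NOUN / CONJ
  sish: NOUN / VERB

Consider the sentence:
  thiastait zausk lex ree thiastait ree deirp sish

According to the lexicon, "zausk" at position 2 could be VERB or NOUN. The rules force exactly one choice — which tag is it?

Candidates per position — 1:thiastait {NOUN,VERB}; 2:zausk {VERB,NOUN}; 3:lex {NOUN,CONJ}; 4:ree {CONJ}; 5:thiastait {NOUN,VERB}; 6:ree {CONJ}; 7:deirp {NOUN,CONJ}; 8:sish {NOUN,VERB}.
If word 5 were NOUN, no tagging could satisfy rule 2; so word 5 is VERB.
If word 7 were NOUN, no tagging could satisfy rule 2; so word 7 is CONJ.
If word 8 were NOUN, no tagging could satisfy rule 2; so word 8 is VERB.
If word 3 were CONJ, no tagging could satisfy rule 1; so word 3 is NOUN.
If word 2 were NOUN, no tagging could satisfy rule 2; so word 2 is VERB.
If word 1 were NOUN, no tagging could satisfy rule 4; so word 1 is VERB.
The unique satisfying tagging is: VERB VERB NOUN CONJ VERB CONJ CONJ VERB.
Rule-by-rule: rule 1 holds; rule 2 holds; rule 3 holds; rule 4 holds.

VERB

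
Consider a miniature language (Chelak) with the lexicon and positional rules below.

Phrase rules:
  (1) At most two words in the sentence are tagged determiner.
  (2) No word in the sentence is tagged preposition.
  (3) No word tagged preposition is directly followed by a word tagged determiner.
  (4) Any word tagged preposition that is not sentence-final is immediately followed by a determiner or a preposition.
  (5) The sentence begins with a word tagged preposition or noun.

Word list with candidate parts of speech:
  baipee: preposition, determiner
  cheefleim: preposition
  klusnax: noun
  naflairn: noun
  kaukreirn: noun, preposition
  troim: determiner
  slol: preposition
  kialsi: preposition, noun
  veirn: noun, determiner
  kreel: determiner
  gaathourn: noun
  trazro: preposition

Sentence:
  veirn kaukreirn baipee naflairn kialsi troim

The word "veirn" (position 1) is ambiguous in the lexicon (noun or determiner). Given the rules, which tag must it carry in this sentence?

noun

Candidates per position — 1:veirn {noun,determiner}; 2:kaukreirn {noun,preposition}; 3:baipee {preposition,determiner}; 4:naflairn {noun}; 5:kialsi {preposition,noun}; 6:troim {determiner}.
Position 1: determiner is ruled out by rule 5; that leaves noun.
Position 2: preposition is ruled out by rule 2; that leaves noun.
Position 3: preposition is ruled out by rule 2; that leaves determiner.
Position 5: preposition is ruled out by rule 2; that leaves noun.
The unique satisfying tagging is: noun noun determiner noun noun determiner.
Verifying each rule — rule 1 ✓; rule 2 ✓; rule 3 ✓; rule 4 ✓; rule 5 ✓.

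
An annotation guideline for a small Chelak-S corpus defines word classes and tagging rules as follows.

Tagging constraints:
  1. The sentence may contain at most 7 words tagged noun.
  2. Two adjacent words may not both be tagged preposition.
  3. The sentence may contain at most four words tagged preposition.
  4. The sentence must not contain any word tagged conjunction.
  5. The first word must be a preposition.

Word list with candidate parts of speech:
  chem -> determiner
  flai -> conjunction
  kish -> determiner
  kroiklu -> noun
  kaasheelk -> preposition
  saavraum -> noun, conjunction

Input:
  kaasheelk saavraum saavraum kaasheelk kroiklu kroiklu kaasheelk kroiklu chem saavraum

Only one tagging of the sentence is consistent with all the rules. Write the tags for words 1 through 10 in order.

Candidates per position — 1:kaasheelk {preposition}; 2:saavraum {noun,conjunction}; 3:saavraum {noun,conjunction}; 4:kaasheelk {preposition}; 5:kroiklu {noun}; 6:kroiklu {noun}; 7:kaasheelk {preposition}; 8:kroiklu {noun}; 9:chem {determiner}; 10:saavraum {noun,conjunction}.
Position 2: tagging it conjunction would leave rule 4 unsatisfiable, so it must be noun.
Position 3: tagging it conjunction would leave rule 4 unsatisfiable, so it must be noun.
Position 10: tagging it conjunction would leave rule 4 unsatisfiable, so it must be noun.
So the tagging must be: preposition noun noun preposition noun noun preposition noun determiner noun.
Verifying each rule — rule 1 holds; rule 2 holds; rule 3 holds; rule 4 holds; rule 5 holds.

preposition noun noun preposition noun noun preposition noun determiner noun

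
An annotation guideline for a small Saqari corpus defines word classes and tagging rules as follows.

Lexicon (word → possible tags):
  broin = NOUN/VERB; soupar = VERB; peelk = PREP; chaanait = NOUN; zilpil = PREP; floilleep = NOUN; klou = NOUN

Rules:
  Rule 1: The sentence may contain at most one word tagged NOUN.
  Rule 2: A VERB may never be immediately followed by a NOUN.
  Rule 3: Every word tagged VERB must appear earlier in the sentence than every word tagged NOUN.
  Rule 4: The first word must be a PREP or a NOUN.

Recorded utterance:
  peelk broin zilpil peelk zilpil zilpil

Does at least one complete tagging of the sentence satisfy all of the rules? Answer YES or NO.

YES

Candidates per position — 1:peelk {PREP}; 2:broin {NOUN,VERB}; 3:zilpil {PREP}; 4:peelk {PREP}; 5:zilpil {PREP}; 6:zilpil {PREP}.
One satisfying assignment: PREP NOUN PREP PREP PREP PREP.
Check: rule 1 holds; rule 2 holds; rule 3 holds; rule 4 holds.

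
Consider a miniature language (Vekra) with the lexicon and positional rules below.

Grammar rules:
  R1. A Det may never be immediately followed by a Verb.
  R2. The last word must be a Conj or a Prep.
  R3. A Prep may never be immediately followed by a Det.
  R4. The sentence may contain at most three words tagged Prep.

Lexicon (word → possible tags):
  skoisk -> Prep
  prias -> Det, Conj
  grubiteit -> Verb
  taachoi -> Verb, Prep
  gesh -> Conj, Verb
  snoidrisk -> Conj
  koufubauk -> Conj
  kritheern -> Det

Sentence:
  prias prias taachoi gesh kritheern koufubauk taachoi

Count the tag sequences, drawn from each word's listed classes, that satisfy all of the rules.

12

Candidates per position — 1:prias {Det,Conj}; 2:prias {Det,Conj}; 3:taachoi {Verb,Prep}; 4:gesh {Conj,Verb}; 5:kritheern {Det}; 6:koufubauk {Conj}; 7:taachoi {Verb,Prep}.
There are 32 candidate sequences in total.
Checking each against the rules leaves 12 sequences.
Count = 12.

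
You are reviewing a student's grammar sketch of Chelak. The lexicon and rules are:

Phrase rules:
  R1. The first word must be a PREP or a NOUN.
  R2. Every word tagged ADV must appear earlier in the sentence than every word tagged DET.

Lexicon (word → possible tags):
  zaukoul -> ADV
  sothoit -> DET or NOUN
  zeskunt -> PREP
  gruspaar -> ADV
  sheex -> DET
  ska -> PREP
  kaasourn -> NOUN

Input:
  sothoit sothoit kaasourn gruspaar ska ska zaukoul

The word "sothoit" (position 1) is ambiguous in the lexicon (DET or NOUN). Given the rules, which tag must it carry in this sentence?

NOUN

Candidates per position — 1:sothoit {DET,NOUN}; 2:sothoit {DET,NOUN}; 3:kaasourn {NOUN}; 4:gruspaar {ADV}; 5:ska {PREP}; 6:ska {PREP}; 7:zaukoul {ADV}.
If word 1 were DET, no tagging could satisfy rule 1; so word 1 is NOUN.
If word 2 were DET, no tagging could satisfy rule 2; so word 2 is NOUN.
That leaves exactly one tagging: NOUN NOUN NOUN ADV PREP PREP ADV.
Verifying each rule — rule 1 ok; rule 2 ok.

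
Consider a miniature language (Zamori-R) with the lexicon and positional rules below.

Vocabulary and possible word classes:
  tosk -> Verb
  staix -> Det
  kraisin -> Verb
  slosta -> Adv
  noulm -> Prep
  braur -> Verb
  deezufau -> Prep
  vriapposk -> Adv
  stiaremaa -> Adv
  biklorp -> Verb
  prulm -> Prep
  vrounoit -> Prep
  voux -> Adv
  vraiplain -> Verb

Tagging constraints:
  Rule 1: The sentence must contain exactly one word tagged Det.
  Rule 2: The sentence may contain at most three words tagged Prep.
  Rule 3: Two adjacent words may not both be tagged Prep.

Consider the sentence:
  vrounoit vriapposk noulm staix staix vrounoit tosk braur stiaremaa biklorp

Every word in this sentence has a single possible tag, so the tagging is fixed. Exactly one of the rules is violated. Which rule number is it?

1

Fixed tagging: Prep Adv Prep Det Det Prep Verb Verb Adv Verb.
Checking each rule: R1 fails, R2 ok, R3 ok.
Only rule 1 fails.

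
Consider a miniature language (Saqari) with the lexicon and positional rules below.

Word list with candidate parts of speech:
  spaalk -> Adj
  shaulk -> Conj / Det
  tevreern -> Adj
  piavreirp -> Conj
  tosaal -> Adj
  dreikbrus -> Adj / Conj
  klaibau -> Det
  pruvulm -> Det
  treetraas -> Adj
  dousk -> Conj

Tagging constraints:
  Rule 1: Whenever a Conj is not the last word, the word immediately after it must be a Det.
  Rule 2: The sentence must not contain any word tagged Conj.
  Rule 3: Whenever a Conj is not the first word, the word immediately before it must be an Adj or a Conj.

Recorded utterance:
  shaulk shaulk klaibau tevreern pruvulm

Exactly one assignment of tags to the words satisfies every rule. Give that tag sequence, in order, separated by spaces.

Candidates per position — 1:shaulk {Conj,Det}; 2:shaulk {Conj,Det}; 3:klaibau {Det}; 4:tevreern {Adj}; 5:pruvulm {Det}.
If word 1 were Conj, no tagging could satisfy rule 2; so word 1 is Det.
If word 2 were Conj, no tagging could satisfy rule 2; so word 2 is Det.
So the tagging must be: Det Det Det Adj Det.
Verifying each rule — rule 1 ok; rule 2 ok; rule 3 ok.

Det Det Det Adj Det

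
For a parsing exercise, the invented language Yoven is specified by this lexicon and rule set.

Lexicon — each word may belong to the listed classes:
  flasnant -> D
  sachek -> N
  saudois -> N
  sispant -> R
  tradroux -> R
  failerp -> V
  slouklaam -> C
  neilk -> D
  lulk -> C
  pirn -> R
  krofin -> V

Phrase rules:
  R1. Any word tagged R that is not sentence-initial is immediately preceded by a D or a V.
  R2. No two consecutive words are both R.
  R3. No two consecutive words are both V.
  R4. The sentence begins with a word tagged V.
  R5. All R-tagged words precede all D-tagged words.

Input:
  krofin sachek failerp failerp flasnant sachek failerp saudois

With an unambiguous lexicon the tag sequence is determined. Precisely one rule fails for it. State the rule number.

3

Fixed tagging: V N V V D N V N.
Rule check: R1 ✓, R2 ✓, R3 ✗, R4 ✓, R5 ✓.
Only rule 3 fails.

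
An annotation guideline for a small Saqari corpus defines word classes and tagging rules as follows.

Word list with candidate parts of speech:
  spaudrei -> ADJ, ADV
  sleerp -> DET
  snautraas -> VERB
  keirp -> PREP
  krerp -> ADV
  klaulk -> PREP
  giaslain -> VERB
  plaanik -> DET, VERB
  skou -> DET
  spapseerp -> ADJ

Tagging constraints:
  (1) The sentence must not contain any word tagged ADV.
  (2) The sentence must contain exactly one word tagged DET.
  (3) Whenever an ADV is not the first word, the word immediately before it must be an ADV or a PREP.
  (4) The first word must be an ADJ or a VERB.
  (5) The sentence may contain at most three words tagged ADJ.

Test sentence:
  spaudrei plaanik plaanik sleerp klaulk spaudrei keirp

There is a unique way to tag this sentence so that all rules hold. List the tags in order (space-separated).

Candidates per position — 1:spaudrei {ADJ,ADV}; 2:plaanik {DET,VERB}; 3:plaanik {DET,VERB}; 4:sleerp {DET}; 5:klaulk {PREP}; 6:spaudrei {ADJ,ADV}; 7:keirp {PREP}.
Word 1 cannot be ADV — rule 1 would then fail for every completion. It is ADJ.
Word 2 cannot be DET — rule 2 would then fail for every completion. It is VERB.
Word 3 cannot be DET — rule 2 would then fail for every completion. It is VERB.
Word 6 cannot be ADV — rule 1 would then fail for every completion. It is ADJ.
The only consistent sequence is: ADJ VERB VERB DET PREP ADJ PREP.
Rule-by-rule: rule 1 ✓; rule 2 ✓; rule 3 ✓; rule 4 ✓; rule 5 ✓.

ADJ VERB VERB DET PREP ADJ PREP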